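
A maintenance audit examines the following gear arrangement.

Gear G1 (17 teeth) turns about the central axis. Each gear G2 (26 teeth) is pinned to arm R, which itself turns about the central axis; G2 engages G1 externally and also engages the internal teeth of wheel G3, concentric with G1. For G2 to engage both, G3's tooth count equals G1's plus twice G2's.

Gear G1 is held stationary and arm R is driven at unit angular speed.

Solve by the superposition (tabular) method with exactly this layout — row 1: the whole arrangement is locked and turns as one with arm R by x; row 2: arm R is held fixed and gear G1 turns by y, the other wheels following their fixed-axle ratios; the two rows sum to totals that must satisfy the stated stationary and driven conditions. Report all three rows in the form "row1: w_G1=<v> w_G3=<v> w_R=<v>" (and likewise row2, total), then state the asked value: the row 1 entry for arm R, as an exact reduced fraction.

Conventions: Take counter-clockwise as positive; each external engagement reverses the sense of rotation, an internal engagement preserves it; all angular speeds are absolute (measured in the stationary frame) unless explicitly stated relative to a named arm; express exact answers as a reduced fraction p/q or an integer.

row1: w_G1=1 w_G3=1 w_R=1
row2: w_G1=-1 w_G3=17/69 w_R=0
total: w_G1=0 w_G3=86/69 w_R=1
asked value: 1

recognized (axles ride arm R): planetary set, 17/26/69 teeth
row 1 (train locked, turned with arm): all members turn x
row 2: sun turns y, ring = −(17/69)·y, arm 0
boundary: total ω_sun = x + y = 0 and total ω_arm = x = 1  ⇒  y = -1, x = 1
row 2 ring = −(17/69)·(-1) = 17/69
totals (row 1 + row 2): sun 1 + (-1) = 0, ring 1 + 17/69 = 86/69, arm 1 + 0 = 1
asked cell (row1, arm) = 1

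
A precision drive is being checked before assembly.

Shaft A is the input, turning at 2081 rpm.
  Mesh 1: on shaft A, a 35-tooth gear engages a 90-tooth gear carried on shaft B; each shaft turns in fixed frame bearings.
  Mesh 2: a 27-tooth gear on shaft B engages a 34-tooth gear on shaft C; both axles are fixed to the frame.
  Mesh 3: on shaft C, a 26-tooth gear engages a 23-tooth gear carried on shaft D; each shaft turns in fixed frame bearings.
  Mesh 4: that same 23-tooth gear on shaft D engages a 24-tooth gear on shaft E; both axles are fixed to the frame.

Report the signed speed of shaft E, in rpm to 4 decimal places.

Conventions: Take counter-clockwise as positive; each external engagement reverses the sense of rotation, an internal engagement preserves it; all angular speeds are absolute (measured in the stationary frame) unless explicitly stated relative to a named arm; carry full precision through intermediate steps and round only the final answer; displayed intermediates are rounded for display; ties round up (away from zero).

recognized (5 fixed axles, 4 meshes): fixed-axis compound train
mesh 1 [35T→90T]: ω = 2081.0000×35/90 = 809.2778 rpm, sense flips to −
mesh 2 [27T→34T]: ω = 809.2778×27/34 = 642.6618 rpm, sense flips to +
mesh 3 [26T→23T]: ω = 642.6618×26/23 = 726.4872 rpm, sense flips to −
mesh 4 [23T→24T]: ω = 726.4872×23/24 = 696.2169 rpm, sense flips to +
signed output speed = +696.2169 rpm

+696.2169 rpm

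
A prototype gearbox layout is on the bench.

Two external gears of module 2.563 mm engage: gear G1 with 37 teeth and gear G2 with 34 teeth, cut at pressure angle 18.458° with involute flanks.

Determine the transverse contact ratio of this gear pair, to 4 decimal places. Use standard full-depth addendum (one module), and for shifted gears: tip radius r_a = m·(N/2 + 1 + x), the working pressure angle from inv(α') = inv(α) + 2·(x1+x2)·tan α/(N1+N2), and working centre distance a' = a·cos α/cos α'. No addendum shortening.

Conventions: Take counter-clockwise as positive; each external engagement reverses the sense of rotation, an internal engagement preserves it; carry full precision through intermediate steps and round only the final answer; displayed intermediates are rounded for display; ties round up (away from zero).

class = single-mesh tooth geometry [involute pair 37T × 34T, m = 2.563]
base radii: r_b1 = 44.976257, r_b2 = 41.329533
tip radii: r_a1 = 49.978500, r_a2 = 46.134000
no profile shift: α' = α, a' = a
action lengths: √(r_a1²−r_b1²) = 21.794191, √(r_a2²−r_b2²) = 20.499162
base pitch p_b = π·m·cos α = 7.637680
CR = (21.794191 + 20.499162 − 90.986500·sin 18.45800°)/7.637680 = 1.765742
contact ratio ≈ 1.7657

1.7657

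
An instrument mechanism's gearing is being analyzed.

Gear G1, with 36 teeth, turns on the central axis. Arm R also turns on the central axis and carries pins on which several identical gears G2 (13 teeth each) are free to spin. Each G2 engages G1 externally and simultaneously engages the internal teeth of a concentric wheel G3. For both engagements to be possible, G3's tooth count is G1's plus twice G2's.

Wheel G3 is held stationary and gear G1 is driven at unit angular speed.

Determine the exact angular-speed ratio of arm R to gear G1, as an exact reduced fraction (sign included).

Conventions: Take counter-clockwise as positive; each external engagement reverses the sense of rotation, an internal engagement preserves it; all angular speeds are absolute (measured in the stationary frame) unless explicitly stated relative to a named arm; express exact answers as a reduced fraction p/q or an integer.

18/49

planetary set (36T centre, 13T on arm, 62T internal) — Willis relation
ring teeth: 36 + 2·13 = 62
36(ω_sun−ω_arm) = −62(ω_ring−ω_arm),  ω_ring = 0, ω_sun = 1
36(1−ω_arm) = −62(0−ω_arm)  ⇒  98·ω_arm = 36  ⇒  ω_arm = 18/49
ω_out/ω_in = 18/49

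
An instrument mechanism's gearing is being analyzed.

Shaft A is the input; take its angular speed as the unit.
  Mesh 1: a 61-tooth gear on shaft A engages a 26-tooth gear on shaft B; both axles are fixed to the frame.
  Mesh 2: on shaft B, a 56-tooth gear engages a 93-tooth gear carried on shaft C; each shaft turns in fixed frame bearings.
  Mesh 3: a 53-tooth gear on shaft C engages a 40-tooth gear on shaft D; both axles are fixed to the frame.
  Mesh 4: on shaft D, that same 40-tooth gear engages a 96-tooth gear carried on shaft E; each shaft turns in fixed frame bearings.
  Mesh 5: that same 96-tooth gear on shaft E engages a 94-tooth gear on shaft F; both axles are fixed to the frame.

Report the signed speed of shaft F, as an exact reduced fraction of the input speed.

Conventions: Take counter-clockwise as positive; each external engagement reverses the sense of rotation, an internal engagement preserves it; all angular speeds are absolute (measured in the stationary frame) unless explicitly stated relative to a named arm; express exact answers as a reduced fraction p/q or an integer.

5-mesh fixed-axis compound train (all bearings frame-fixed)
mesh 1 [61T→26T]: |ω|/ω_in = 1×61/26 = 61/26, sense flips to −
mesh 2 [56T→93T]: |ω|/ω_in = (61/26)×56/93 = 1708/1209, sense flips to +
mesh 3 [53T→40T]: |ω|/ω_in = (1708/1209)×53/40 = 22631/12090, sense flips to −
mesh 4 [40T→96T]: |ω|/ω_in = (22631/12090)×40/96 = 22631/29016, sense flips to +
mesh 5 [96T→94T]: |ω|/ω_in = (22631/29016)×96/94 = 45262/56823, sense flips to −
signed output speed (× input speed) = -45262/56823

-45262/56823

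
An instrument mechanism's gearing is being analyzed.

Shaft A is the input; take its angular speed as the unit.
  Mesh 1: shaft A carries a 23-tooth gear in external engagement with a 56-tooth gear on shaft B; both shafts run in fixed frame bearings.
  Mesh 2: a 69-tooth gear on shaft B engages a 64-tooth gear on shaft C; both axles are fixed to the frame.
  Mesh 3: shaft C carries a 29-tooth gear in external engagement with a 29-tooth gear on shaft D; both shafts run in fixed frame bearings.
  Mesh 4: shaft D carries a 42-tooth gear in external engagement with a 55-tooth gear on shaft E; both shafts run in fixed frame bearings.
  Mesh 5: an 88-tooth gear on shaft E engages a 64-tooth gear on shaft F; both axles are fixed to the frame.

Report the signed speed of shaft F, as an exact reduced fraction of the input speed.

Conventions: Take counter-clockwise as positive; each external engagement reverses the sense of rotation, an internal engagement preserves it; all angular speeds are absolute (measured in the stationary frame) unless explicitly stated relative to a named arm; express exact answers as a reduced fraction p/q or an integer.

-4761/10240

5-mesh fixed-axis compound train (all bearings frame-fixed)
mesh 1 [23T→56T]: |ω|/ω_in = 1×23/56 = 23/56, sense flips to −
mesh 2 [69T→64T]: |ω|/ω_in = (23/56)×69/64 = 1587/3584, sense flips to +
mesh 3 [29T→29T]: |ω|/ω_in = (1587/3584)×29/29 = 1587/3584, sense flips to −
mesh 4 [42T→55T]: |ω|/ω_in = (1587/3584)×42/55 = 4761/14080, sense flips to +
mesh 5 [88T→64T]: |ω|/ω_in = (4761/14080)×88/64 = 4761/10240, sense flips to −
signed output speed (× input speed) = -4761/10240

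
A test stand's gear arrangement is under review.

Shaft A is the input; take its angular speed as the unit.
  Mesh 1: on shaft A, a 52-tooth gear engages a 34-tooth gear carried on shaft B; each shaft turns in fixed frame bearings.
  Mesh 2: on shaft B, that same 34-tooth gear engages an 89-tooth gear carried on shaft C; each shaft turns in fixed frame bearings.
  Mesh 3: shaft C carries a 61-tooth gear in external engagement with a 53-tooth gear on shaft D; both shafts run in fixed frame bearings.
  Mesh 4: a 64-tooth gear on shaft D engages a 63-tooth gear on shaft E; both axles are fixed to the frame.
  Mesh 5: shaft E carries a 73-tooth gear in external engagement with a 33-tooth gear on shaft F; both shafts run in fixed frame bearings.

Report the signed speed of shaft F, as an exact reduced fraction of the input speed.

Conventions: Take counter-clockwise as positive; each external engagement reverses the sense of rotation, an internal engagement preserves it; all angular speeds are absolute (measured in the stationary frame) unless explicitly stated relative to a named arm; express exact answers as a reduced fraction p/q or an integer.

-14819584/9806643

5-mesh fixed-axis compound train (all bearings frame-fixed)
mesh 1 [52T→34T]: |ω|/ω_in = 1×52/34 = 26/17, sense flips to −
mesh 2 [34T→89T]: |ω|/ω_in = (26/17)×34/89 = 52/89, sense flips to +
mesh 3 [61T→53T]: |ω|/ω_in = (52/89)×61/53 = 3172/4717, sense flips to −
mesh 4 [64T→63T]: |ω|/ω_in = (3172/4717)×64/63 = 203008/297171, sense flips to +
mesh 5 [73T→33T]: |ω|/ω_in = (203008/297171)×73/33 = 14819584/9806643, sense flips to −
signed output speed (× input speed) = -14819584/9806643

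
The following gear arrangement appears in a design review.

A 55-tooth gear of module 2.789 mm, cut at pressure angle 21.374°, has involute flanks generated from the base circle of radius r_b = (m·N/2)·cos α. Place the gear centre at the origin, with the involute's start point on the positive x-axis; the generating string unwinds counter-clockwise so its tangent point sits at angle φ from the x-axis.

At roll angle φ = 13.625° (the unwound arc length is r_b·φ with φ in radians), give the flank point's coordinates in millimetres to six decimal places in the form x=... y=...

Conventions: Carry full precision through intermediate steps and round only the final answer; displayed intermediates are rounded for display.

class = single-mesh tooth geometry [base-circle involute, m = 2.789, 55T]
pitch radius r_p = m·N/2 = 2.789·55/2 = 76.697500
base radius r_b = r_p·cos α = 76.697500·cos 21.374° = 71.422345
roll angle φ = 13.625° = 0.23780111 rad
x = r_b·(cos φ + φ·sin φ) = 73.413330
y = r_b·(sin φ − φ·cos φ) = 0.318344

x=73.413330 y=0.318344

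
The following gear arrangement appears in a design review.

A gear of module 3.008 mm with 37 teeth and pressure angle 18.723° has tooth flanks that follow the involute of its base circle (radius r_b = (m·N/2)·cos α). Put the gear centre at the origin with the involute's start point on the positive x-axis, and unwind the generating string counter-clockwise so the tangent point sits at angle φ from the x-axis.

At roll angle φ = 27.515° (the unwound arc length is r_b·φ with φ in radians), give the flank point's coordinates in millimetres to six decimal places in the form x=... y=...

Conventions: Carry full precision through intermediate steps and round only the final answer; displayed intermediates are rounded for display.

recognized (one wheel, involute flank): single-mesh tooth geometry, m = 3.008, N = 37
pitch radius r_p = m·N/2 = 3.008·37/2 = 55.648000
base radius r_b = r_p·cos α = 55.648000·cos 18.723° = 52.703191
roll angle φ = 27.515° = 0.48022734 rad
x = r_b·(cos φ + φ·sin φ) = 58.434439
y = r_b·(sin φ − φ·cos φ) = 1.901111

x=58.434439 y=1.901111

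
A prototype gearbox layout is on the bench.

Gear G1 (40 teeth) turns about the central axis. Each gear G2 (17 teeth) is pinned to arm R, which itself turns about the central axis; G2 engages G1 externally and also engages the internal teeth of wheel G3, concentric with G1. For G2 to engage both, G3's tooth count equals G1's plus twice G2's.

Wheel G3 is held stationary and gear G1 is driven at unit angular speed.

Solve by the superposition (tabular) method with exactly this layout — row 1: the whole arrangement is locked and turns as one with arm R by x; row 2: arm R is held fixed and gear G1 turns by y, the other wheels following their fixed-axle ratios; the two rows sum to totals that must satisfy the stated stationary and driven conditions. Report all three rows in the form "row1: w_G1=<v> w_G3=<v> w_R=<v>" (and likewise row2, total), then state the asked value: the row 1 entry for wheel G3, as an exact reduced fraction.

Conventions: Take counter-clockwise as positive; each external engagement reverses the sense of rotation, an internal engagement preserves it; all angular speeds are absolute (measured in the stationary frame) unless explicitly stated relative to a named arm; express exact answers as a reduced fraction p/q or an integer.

row1: w_G1=20/57 w_G3=20/57 w_R=20/57
row2: w_G1=37/57 w_G3=-20/57 w_R=0
total: w_G1=1 w_G3=0 w_R=20/57
asked value: 20/57

recognized (axles ride arm R): planetary set, 40/17/74 teeth
row 1 — lock + rotate with arm: ω_sun = ω_ring = ω_arm = x
row 2 (arm held, sun turns y): ω_ring = −(40/74)·y, ω_arm = 0
boundary: total ω_ring = x − (40/74)·y = 0 and total ω_sun = x + y = 1  ⇒  y = 37/57, x = 20/57
row 2 ring = −(40/74)·37/57 = -20/57
totals (row 1 + row 2): sun 20/57 + 37/57 = 1, ring 20/57 + (-20/57) = 0, arm 20/57 + 0 = 20/57
asked cell (row1, ring) = 20/57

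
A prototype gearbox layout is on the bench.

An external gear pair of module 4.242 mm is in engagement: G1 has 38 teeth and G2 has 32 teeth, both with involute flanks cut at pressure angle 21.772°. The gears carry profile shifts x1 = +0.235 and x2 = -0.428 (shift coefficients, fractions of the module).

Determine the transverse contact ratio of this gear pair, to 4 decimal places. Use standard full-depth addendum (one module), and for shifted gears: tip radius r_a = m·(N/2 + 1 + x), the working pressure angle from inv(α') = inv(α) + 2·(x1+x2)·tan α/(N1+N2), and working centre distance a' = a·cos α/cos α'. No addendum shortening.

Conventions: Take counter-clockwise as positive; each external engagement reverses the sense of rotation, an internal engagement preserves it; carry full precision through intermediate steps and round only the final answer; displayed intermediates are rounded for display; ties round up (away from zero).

1.6457

class = single-mesh tooth geometry [involute pair 38T × 32T, m = 4.242]
base radii: r_b1 = 74.848719, r_b2 = 63.030500
tip radii: r_a1 = 85.836870, r_a2 = 70.298424
inv(α') = inv(21.772°) + 2·(+0.235-0.428)·tan α/(38+32) = 0.01720919  ⇒  α' = 20.94709°
a' = a·cos α / cos α' = 148.4700·cos 21.772°/cos 20.94709° = 147.636361
action lengths: √(r_a1²−r_b1²) = 42.019490, √(r_a2²−r_b2²) = 31.129158
base pitch p_b = π·m·cos α = 12.376010
CR = (42.019490 + 31.129158 − 147.636361·sin 20.94709°)/12.376010 = 1.645750
contact ratio ≈ 1.6457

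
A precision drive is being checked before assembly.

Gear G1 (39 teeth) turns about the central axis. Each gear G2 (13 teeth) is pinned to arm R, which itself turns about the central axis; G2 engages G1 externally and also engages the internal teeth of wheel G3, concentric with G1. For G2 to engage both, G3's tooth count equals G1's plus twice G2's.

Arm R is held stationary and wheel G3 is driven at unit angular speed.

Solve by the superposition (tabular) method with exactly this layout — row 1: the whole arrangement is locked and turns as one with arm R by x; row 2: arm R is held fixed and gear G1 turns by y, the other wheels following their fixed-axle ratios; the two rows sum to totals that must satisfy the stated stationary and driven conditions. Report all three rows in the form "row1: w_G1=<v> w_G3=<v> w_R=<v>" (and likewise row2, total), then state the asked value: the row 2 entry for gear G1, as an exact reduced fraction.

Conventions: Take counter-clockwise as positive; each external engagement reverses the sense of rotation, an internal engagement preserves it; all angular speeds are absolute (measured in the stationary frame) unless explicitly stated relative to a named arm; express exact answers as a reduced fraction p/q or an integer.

row1: w_G1=0 w_G3=0 w_R=0
row2: w_G1=-5/3 w_G3=1 w_R=0
total: w_G1=-5/3 w_G3=1 w_R=0
asked value: -5/3

planetary set (39T centre, 13T on arm, 65T internal) — Willis relation
row 1: whole set turns with the arm by x
superposition row 2 [arm held]: sun y, ring −(39/65)·y, arm 0
boundary: total ω_arm = x = 0 and total ω_ring = x − (39/65)·y = 1  ⇒  y = -5/3, x = 0
row 2 ring = −(39/65)·(-5/3) = 1
totals (row 1 + row 2): sun 0 + (-5/3) = -5/3, ring 0 + 1 = 1, arm 0 + 0 = 0
asked cell (row2, sun) = -5/3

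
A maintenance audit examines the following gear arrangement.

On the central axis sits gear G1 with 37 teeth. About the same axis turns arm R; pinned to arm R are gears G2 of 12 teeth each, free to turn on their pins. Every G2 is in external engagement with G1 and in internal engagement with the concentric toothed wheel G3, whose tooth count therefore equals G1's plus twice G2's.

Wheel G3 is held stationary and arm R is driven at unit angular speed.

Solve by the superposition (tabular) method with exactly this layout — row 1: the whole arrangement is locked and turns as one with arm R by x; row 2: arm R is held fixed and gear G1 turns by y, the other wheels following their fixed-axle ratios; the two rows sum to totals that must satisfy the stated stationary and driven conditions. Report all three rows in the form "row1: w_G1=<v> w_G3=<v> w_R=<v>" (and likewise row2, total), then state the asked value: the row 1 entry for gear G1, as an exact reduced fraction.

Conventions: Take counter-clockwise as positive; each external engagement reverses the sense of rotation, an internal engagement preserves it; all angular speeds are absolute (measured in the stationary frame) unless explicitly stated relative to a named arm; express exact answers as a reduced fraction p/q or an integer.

row1: w_G1=1 w_G3=1 w_R=1
row2: w_G1=61/37 w_G3=-1 w_R=0
total: w_G1=98/37 w_G3=0 w_R=1
asked value: 1

topology: planetary set — G1 37T / G2 12T / G3 61T, arm = carrier (Willis)
row 1 (train locked, turned with arm): all members turn x
superposition row 2 [arm held]: sun y, ring −(37/61)·y, arm 0
boundary: total ω_ring = x − (37/61)·y = 0 and total ω_arm = x = 1  ⇒  y = 61/37, x = 1
row 2 ring = −(37/61)·61/37 = -1
totals (row 1 + row 2): sun 1 + 61/37 = 98/37, ring 1 + (-1) = 0, arm 1 + 0 = 1
asked cell (row1, sun) = 1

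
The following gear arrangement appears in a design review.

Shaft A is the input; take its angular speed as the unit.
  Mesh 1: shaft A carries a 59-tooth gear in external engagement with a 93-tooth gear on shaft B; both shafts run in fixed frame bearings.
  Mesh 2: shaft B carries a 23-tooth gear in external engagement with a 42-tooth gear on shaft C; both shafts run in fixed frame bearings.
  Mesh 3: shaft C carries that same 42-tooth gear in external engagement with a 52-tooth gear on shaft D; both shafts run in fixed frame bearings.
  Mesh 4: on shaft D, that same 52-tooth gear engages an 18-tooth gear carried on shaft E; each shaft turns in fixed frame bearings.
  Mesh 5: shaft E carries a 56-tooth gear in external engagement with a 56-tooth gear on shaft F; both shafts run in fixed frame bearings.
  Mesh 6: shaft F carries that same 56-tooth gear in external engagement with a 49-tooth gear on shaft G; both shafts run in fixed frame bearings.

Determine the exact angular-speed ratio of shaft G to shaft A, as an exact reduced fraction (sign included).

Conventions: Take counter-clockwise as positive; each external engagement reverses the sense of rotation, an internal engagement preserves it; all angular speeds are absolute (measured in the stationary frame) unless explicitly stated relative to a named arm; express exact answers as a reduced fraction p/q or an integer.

class = fixed-axis compound train [6 meshes; 6 ratios multiply, 6 sense flips]
mesh 1 [59T→93T]: running ratio 59/93, sense −
mesh 2 [23T→42T]: running ratio 1357/3906, sense +
mesh 3 [42T→52T]: running ratio 1357/4836, sense −
mesh 4 [52T→18T]: running ratio 1357/1674, sense +
mesh 5 [56T→56T]: running ratio 1357/1674, sense −
mesh 6 [56T→49T]: running ratio 5428/5859, sense +
ω_out/ω_in = 5428/5859

5428/5859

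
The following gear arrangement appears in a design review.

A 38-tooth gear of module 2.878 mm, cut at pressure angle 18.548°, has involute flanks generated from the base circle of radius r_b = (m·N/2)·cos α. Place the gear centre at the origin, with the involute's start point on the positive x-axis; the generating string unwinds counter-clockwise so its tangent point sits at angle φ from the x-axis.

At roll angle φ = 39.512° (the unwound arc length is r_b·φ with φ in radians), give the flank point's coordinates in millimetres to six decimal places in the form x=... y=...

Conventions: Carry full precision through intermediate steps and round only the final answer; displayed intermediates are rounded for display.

x=62.741473 y=5.402328

recognized (one wheel, involute flank): single-mesh tooth geometry, m = 2.878, N = 38
pitch radius r_p = m·N/2 = 2.878·38/2 = 54.682000
base radius r_b = r_p·cos α = 54.682000·cos 18.548° = 51.841680
roll angle φ = 39.512° = 0.68961449 rad
x = r_b·(cos φ + φ·sin φ) = 62.741473
y = r_b·(sin φ − φ·cos φ) = 5.402328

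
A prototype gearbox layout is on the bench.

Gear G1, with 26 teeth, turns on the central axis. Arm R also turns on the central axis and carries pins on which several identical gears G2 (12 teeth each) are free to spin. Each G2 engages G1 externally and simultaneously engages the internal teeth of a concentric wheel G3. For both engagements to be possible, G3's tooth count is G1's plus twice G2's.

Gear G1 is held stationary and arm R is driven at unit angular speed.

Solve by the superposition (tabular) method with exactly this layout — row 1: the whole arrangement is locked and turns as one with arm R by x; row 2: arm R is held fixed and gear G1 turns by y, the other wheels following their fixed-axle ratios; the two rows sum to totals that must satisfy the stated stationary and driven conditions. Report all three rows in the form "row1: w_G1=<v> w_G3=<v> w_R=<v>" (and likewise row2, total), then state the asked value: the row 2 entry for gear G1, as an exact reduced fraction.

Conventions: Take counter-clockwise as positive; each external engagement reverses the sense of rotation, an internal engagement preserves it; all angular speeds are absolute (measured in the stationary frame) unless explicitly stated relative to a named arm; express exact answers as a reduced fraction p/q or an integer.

row1: w_G1=1 w_G3=1 w_R=1
row2: w_G1=-1 w_G3=13/25 w_R=0
total: w_G1=0 w_G3=38/25 w_R=1
asked value: -1

recognized (axles ride arm R): planetary set, 26/12/50 teeth
superposition row 1 [locked train]: every member turns x
superposition row 2 [arm held]: sun y, ring −(26/50)·y, arm 0
boundary: total ω_sun = x + y = 0 and total ω_arm = x = 1  ⇒  y = -1, x = 1
row 2 ring = −(26/50)·(-1) = 13/25
totals (row 1 + row 2): sun 1 + (-1) = 0, ring 1 + 13/25 = 38/25, arm 1 + 0 = 1
asked cell (row2, sun) = -1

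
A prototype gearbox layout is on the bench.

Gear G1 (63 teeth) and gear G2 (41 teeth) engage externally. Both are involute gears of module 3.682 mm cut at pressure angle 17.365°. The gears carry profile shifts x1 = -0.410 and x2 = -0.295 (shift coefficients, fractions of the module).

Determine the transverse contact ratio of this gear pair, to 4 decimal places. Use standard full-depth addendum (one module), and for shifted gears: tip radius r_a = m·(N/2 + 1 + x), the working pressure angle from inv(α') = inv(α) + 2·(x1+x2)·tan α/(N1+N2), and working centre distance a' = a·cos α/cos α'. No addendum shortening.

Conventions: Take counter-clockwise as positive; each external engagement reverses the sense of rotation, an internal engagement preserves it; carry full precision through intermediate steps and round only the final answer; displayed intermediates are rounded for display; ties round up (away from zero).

2.2283

single-mesh involute tooth geometry (63T engaging 41T at module 3.682)
base radii: r_b1 = 110.696822, r_b2 = 72.040789
tip radii: r_a1 = 118.155380, r_a2 = 78.076810
inv(α') = inv(17.365°) + 2·(-0.410-0.295)·tan α/(63+41) = 0.00539422  ⇒  α' = 14.36975°
a' = a·cos α / cos α' = 191.4640·cos 17.365°/cos 14.36975° = 188.639322
action lengths: √(r_a1²−r_b1²) = 41.314735, √(r_a2²−r_b2²) = 30.101710
base pitch p_b = π·m·cos α = 11.040137
CR = (41.314735 + 30.101710 − 188.639322·sin 14.36975°)/11.040137 = 2.228253
contact ratio ≈ 2.2283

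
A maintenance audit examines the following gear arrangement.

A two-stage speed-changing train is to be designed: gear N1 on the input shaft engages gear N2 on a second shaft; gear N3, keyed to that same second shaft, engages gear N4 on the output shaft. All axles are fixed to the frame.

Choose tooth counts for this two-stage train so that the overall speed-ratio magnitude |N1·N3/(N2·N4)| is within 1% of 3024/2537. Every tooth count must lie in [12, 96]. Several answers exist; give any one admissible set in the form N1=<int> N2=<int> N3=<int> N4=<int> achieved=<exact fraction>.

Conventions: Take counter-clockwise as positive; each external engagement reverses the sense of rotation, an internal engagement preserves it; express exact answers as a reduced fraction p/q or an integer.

topology: fixed-axis compound train — 2 stages, target 3024/2537
target = 3024/2537 in lowest terms: an exact hit needs N1·N3 = k·3024 and N2·N4 = k·2537 for one integer k, every count in [12, 96]; additionally prefer no 1:1 stage (N1 ≠ N2, N3 ≠ N4)
k = 1: N1·N3 = 3024 = 36·84, N2·N4 = 2537 = 43·59
achieved = 36·84/(43·59) = 3024/2537; |achieved − target| = 0 ≤ 756/63425 ✓

N1=36 N2=43 N3=84 N4=59 achieved=3024/2537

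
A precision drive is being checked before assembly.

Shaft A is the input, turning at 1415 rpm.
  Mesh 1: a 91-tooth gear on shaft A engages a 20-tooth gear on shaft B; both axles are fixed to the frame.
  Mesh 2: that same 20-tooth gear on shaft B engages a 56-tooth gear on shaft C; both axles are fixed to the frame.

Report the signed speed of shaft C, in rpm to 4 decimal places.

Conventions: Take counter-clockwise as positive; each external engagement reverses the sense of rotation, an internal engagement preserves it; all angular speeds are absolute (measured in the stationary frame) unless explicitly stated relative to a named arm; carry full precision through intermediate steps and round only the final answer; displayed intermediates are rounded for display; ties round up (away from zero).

class = fixed-axis compound train [2 meshes; 2 ratios multiply, 2 sense flips]
mesh 1 [91T→20T]: ω = 1415.0000×91/20 = 6438.2500 rpm, sense flips to −
mesh 2 [20T→56T]: ω = 6438.2500×20/56 = 2299.3750 rpm, sense flips to +
signed output speed = +2299.3750 rpm

+2299.3750 rpm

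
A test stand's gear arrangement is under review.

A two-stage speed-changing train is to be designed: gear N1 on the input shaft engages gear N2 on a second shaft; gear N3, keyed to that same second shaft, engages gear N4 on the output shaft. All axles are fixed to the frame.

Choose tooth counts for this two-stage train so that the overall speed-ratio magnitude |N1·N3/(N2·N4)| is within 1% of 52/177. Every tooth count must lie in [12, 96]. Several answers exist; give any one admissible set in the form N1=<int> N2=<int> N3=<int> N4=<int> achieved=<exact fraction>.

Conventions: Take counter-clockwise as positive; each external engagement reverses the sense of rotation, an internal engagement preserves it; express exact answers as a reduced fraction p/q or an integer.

N1=13 N2=12 N3=16 N4=59 achieved=52/177

class = fixed-axis compound train [2-stage, 52/177 wanted]
target = 52/177 in lowest terms: an exact hit needs N1·N3 = k·52 and N2·N4 = k·177 for one integer k, every count in [12, 96]; additionally prefer no 1:1 stage (N1 ≠ N2, N3 ≠ N4)
k = 1…3: no 1:1-free in-range split of k·52 and k·177 into factor pairs; take k = 4
k = 4: N1·N3 = 208 = 13·16, N2·N4 = 708 = 12·59
achieved = 13·16/(12·59) = 52/177; |achieved − target| = 0 ≤ 13/4425 ✓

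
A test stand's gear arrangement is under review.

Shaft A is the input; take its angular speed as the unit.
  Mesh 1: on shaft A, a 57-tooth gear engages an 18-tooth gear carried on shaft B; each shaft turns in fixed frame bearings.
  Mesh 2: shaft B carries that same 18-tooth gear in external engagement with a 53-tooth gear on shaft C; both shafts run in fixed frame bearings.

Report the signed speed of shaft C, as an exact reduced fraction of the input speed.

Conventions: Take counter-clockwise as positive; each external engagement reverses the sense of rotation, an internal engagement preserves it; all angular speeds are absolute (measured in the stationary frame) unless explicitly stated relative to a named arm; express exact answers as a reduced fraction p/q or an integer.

2-mesh fixed-axis compound train (all bearings frame-fixed)
mesh 1 [57T→18T]: |ω|/ω_in = 1×57/18 = 19/6, sense flips to −
mesh 2 [18T→53T]: |ω|/ω_in = (19/6)×18/53 = 57/53, sense flips to +
signed output speed (× input speed) = 57/53

57/53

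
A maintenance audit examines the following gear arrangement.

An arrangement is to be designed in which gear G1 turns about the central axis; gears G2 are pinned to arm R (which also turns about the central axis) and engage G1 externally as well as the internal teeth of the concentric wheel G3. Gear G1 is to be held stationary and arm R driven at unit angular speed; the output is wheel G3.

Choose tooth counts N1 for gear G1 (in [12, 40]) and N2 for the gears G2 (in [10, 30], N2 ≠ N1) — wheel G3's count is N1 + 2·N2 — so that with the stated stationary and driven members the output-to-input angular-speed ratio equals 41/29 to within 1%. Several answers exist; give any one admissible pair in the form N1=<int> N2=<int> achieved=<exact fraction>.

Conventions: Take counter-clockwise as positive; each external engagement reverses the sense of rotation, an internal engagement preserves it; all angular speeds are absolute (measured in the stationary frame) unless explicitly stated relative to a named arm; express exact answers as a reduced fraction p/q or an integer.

N1=24 N2=17 achieved=41/29

class = planetary set [ratio 41/29 wanted; Willis about the carrier]
Willis with ω_sun = 0: ω_ring/ω_arm = (N1+N3)/N3; set equal to 41/29  ⇒  N3/N1 = 1/(41/29 − 1) = 29/12
N3 = N1 + 2·N2  ⇒  N2/N1 = (N3/N1 − 1)/2 = (29/12 − 1)/2 = 17/24
smallest multiple with N1 ≥ 12 and N2 ≥ 10: k = 1  ⇒  N1 = 1·24 = 24, N2 = 1·17 = 17 (N1 ≤ 40, N2 ≤ 30, N2 ≠ N1 ✓), N3 = 24 + 2·17 = 58
check: (N1+N3)/N3 with N1 = 24, N3 = 58 gives 41/29; |achieved − target| = 0 ≤ 41/2900 ✓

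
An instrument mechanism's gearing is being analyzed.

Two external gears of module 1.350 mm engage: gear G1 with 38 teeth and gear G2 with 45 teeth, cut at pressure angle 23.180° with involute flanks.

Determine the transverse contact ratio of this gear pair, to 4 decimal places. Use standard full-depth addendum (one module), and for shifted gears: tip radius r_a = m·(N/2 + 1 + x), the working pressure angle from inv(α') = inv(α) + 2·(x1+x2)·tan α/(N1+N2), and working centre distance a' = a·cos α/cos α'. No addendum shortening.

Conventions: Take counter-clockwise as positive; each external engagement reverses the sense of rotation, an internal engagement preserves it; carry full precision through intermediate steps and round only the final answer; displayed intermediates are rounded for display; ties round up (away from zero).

1.5801

topology: single-mesh involute geometry — m = 1.350, 38T/45T pair
base radii: r_b1 = 23.579347, r_b2 = 27.922911
tip radii: r_a1 = 27.000000, r_a2 = 31.725000
no profile shift: α' = α, a' = a
action lengths: √(r_a1²−r_b1²) = 13.153493, √(r_a2²−r_b2²) = 15.059438
base pitch p_b = π·m·cos α = 3.898774
CR = (13.153493 + 15.059438 − 56.025000·sin 23.18000°)/3.898774 = 1.580064
contact ratio ≈ 1.5801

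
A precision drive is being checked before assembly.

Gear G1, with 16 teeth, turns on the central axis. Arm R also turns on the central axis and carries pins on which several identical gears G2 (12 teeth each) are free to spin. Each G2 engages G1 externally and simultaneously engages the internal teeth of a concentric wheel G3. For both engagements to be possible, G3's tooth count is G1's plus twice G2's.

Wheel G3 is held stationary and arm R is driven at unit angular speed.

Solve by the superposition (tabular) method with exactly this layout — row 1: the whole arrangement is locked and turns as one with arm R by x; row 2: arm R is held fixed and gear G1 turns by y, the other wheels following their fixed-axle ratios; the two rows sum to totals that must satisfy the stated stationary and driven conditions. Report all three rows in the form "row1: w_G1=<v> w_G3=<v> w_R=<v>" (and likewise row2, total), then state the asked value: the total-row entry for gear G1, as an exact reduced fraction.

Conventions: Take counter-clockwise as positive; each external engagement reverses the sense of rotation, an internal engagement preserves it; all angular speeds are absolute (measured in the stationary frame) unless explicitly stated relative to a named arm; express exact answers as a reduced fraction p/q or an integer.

row1: w_G1=1 w_G3=1 w_R=1
row2: w_G1=5/2 w_G3=-1 w_R=0
total: w_G1=7/2 w_G3=0 w_R=1
asked value: 7/2

class = planetary set [G3 = 16+2·12 = 40; Willis about the carrier]
row 1: whole set turns with the arm by x
superposition row 2 [arm held]: sun y, ring −(16/40)·y, arm 0
boundary: total ω_ring = x − (16/40)·y = 0 and total ω_arm = x = 1  ⇒  y = 5/2, x = 1
row 2 ring = −(16/40)·5/2 = -1
totals (row 1 + row 2): sun 1 + 5/2 = 7/2, ring 1 + (-1) = 0, arm 1 + 0 = 1
asked cell (total, sun) = 7/2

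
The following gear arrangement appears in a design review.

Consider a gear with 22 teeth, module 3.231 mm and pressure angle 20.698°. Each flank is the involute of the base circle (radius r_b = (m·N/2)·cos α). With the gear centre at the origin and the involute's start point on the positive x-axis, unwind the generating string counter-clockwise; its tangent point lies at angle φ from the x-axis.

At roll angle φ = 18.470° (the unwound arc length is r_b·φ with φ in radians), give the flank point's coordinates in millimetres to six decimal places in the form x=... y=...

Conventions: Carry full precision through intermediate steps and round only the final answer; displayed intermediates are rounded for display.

recognized (one wheel, involute flank): single-mesh tooth geometry, m = 3.231, N = 22
pitch radius r_p = m·N/2 = 3.231·22/2 = 35.541000
base radius r_b = r_p·cos α = 35.541000·cos 20.698° = 33.247055
roll angle φ = 18.470° = 0.32236231 rad
x = r_b·(cos φ + φ·sin φ) = 34.929909
y = r_b·(sin φ − φ·cos φ) = 0.367405

x=34.929909 y=0.367405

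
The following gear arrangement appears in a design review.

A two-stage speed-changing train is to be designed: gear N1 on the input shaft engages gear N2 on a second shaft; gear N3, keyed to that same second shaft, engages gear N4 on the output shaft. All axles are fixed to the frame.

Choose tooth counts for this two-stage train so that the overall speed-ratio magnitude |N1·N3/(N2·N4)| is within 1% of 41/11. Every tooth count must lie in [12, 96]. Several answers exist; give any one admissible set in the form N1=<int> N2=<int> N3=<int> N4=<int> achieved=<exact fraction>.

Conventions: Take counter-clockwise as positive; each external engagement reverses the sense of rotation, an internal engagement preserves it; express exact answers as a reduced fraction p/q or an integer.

class = fixed-axis compound train [2-stage, 41/11 wanted]
target = 41/11 in lowest terms: an exact hit needs N1·N3 = k·41 and N2·N4 = k·11 for one integer k, every count in [12, 96]; additionally prefer no 1:1 stage (N1 ≠ N2, N3 ≠ N4)
k = 1…23: no 1:1-free in-range split of k·41 and k·11 into factor pairs; take k = 24
k = 24: N1·N3 = 984 = 12·82, N2·N4 = 264 = 22·12
achieved = 12·82/(22·12) = 41/11; |achieved − target| = 0 ≤ 41/1100 ✓

N1=12 N2=22 N3=82 N4=12 achieved=41/11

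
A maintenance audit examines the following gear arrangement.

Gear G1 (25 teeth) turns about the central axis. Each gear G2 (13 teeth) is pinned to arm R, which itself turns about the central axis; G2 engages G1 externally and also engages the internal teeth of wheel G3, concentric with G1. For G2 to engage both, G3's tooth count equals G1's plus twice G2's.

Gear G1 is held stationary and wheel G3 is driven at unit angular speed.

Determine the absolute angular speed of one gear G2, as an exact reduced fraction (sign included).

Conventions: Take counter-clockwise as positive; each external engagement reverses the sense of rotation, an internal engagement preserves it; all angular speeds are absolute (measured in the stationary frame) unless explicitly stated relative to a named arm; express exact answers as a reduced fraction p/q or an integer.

51/26

recognized (axles ride arm R): planetary set, 25/13/51 teeth
ring teeth: 25 + 2·13 = 51
25(ω_sun−ω_arm) = −51(ω_ring−ω_arm),  ω_sun = 0, ω_ring = 1
25(0−ω_arm) = −51(1−ω_arm)  ⇒  76·ω_arm = 51  ⇒  ω_arm = 51/76
sun–planet mesh: 25·(0−51/76) = −13·(ω_p−ω_arm)  ⇒  ω_p−ω_arm = 1275/988
ω_p = 51/76 + 1275/988 = 51/26
exact speed ratio = 51/26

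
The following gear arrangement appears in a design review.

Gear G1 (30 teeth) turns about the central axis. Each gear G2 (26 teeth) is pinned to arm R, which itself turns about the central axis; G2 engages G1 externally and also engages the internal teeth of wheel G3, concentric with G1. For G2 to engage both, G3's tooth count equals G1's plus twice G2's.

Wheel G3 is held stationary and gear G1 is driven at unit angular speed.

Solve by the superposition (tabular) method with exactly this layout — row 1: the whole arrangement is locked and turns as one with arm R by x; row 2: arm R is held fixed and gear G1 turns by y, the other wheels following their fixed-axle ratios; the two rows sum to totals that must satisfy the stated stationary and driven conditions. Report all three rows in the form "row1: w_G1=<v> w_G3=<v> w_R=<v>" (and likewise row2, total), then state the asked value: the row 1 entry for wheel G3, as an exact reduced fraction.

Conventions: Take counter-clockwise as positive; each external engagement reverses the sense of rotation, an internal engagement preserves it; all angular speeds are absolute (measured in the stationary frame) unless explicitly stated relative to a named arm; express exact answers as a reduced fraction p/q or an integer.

row1: w_G1=15/56 w_G3=15/56 w_R=15/56
row2: w_G1=41/56 w_G3=-15/56 w_R=0
total: w_G1=1 w_G3=0 w_R=15/56
asked value: 15/56

planetary set (30T centre, 26T on arm, 82T internal) — Willis relation
row 1 (train locked, turned with arm): all members turn x
superposition row 2 [arm held]: sun y, ring −(30/82)·y, arm 0
boundary: total ω_ring = x − (30/82)·y = 0 and total ω_sun = x + y = 1  ⇒  y = 41/56, x = 15/56
row 2 ring = −(30/82)·41/56 = -15/56
totals (row 1 + row 2): sun 15/56 + 41/56 = 1, ring 15/56 + (-15/56) = 0, arm 15/56 + 0 = 15/56
asked cell (row1, ring) = 15/56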